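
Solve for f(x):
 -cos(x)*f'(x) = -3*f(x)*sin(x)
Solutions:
 f(x) = C1/cos(x)^3


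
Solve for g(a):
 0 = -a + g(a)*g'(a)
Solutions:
 g(a) = -sqrt(C1 + a^2)
 g(a) = sqrt(C1 + a^2)


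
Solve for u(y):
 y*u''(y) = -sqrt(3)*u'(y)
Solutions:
 u(y) = C1 + C2*y^(1 - sqrt(3))


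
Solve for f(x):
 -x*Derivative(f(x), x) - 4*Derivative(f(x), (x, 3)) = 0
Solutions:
 f(x) = C1 + Integral(C2*airyai(-2^(1/3)*x/2) + C3*airybi(-2^(1/3)*x/2), x)


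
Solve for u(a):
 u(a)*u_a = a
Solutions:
 u(a) = -sqrt(C1 + a^2)
 u(a) = sqrt(C1 + a^2)


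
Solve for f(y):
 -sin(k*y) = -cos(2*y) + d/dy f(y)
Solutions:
 f(y) = C1 + sin(2*y)/2 + cos(k*y)/k


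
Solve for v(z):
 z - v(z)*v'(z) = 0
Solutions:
 v(z) = -sqrt(C1 + z^2)
 v(z) = sqrt(C1 + z^2)


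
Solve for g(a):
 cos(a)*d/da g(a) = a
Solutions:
 g(a) = C1 + Integral(a/cos(a), a)


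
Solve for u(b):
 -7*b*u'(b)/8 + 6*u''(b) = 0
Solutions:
 u(b) = C1 + C2*erfi(sqrt(42)*b/24)


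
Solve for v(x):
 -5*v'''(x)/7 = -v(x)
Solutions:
 v(x) = C3*exp(5^(2/3)*7^(1/3)*x/5) + (C1*sin(sqrt(3)*5^(2/3)*7^(1/3)*x/10) + C2*cos(sqrt(3)*5^(2/3)*7^(1/3)*x/10))*exp(-5^(2/3)*7^(1/3)*x/10)


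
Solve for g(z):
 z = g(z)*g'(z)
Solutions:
 g(z) = -sqrt(C1 + z^2)
 g(z) = sqrt(C1 + z^2)


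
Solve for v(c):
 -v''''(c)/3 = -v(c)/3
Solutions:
 v(c) = C1*exp(-c) + C2*exp(c) + C3*sin(c) + C4*cos(c)


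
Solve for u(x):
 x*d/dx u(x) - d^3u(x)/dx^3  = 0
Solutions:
 u(x) = C1 + Integral(C2*airyai(x) + C3*airybi(x), x)


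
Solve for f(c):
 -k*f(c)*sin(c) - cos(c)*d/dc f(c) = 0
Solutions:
 f(c) = C1*exp(k*log(cos(c)))


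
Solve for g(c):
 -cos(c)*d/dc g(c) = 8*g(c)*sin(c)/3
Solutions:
 g(c) = C1*cos(c)^(8/3)


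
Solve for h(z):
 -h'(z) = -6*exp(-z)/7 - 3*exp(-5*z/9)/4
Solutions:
 h(z) = C1 - 6*exp(-z)/7 - 27*exp(-5*z/9)/20


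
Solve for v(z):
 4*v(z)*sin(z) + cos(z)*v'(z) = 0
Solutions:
 v(z) = C1*cos(z)^4


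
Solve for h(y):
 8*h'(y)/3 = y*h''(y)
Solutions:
 h(y) = C1 + C2*y^(11/3)


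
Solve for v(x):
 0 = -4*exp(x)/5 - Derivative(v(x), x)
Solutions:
 v(x) = C1 - 4*exp(x)/5


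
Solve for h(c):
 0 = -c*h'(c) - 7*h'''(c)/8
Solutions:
 h(c) = C1 + Integral(C2*airyai(-2*7^(2/3)*c/7) + C3*airybi(-2*7^(2/3)*c/7), c)


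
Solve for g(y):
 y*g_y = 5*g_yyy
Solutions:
 g(y) = C1 + Integral(C2*airyai(5^(2/3)*y/5) + C3*airybi(5^(2/3)*y/5), y)


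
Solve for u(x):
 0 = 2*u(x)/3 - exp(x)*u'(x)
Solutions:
 u(x) = C1*exp(-2*exp(-x)/3)


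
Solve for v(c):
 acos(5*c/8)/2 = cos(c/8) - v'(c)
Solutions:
 v(c) = C1 - c*acos(5*c/8)/2 + sqrt(64 - 25*c^2)/10 + 8*sin(c/8)


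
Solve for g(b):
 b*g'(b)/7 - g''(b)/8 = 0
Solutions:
 g(b) = C1 + C2*erfi(2*sqrt(7)*b/7)


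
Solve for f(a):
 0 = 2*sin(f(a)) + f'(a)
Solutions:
 f(a) = -acos((-C1 - exp(4*a))/(C1 - exp(4*a))) + 2*pi
 f(a) = acos((-C1 - exp(4*a))/(C1 - exp(4*a)))


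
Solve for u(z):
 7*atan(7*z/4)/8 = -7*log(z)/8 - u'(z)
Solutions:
 u(z) = C1 - 7*z*log(z)/8 - 7*z*atan(7*z/4)/8 + 7*z/8 + log(49*z^2 + 16)/4


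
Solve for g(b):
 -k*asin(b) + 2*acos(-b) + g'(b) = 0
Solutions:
 g(b) = C1 - 2*b*acos(-b) + k*(b*asin(b) + sqrt(1 - b^2)) - 2*sqrt(1 - b^2)


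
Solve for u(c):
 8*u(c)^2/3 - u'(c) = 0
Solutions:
 u(c) = -3/(C1 + 8*c)


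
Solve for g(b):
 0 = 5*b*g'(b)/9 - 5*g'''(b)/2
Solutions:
 g(b) = C1 + Integral(C2*airyai(6^(1/3)*b/3) + C3*airybi(6^(1/3)*b/3), b)


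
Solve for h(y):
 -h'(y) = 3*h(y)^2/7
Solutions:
 h(y) = 7/(C1 + 3*y)


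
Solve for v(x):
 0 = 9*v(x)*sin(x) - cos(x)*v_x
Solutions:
 v(x) = C1/cos(x)^9


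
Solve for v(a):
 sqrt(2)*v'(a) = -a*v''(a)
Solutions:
 v(a) = C1 + C2*a^(1 - sqrt(2))


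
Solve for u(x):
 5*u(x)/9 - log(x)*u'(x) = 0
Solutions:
 u(x) = C1*exp(5*li(x)/9)


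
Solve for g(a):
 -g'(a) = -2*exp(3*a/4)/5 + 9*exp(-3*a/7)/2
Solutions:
 g(a) = C1 + 8*exp(3*a/4)/15 + 21*exp(-3*a/7)/2


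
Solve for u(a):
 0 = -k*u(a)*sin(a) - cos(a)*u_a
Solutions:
 u(a) = C1*exp(k*log(cos(a)))


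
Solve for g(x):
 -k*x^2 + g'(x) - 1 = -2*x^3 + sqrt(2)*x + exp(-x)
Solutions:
 g(x) = C1 + k*x^3/3 - x^4/2 + sqrt(2)*x^2/2 + x - exp(-x)


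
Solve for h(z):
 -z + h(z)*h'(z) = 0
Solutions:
 h(z) = -sqrt(C1 + z^2)
 h(z) = sqrt(C1 + z^2)


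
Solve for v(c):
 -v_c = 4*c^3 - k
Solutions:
 v(c) = C1 - c^4 + c*k


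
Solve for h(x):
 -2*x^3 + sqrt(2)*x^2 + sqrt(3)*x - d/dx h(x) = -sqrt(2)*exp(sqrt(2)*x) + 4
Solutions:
 h(x) = C1 - x^4/2 + sqrt(2)*x^3/3 + sqrt(3)*x^2/2 - 4*x + exp(sqrt(2)*x)


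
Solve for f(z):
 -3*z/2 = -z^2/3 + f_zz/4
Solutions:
 f(z) = C1 + C2*z + z^4/9 - z^3


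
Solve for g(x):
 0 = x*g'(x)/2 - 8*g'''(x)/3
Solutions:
 g(x) = C1 + Integral(C2*airyai(2^(2/3)*3^(1/3)*x/4) + C3*airybi(2^(2/3)*3^(1/3)*x/4), x)


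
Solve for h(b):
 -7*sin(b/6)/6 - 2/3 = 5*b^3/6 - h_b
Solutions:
 h(b) = C1 + 5*b^4/24 + 2*b/3 - 7*cos(b/6)


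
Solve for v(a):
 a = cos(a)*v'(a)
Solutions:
 v(a) = C1 + Integral(a/cos(a), a)


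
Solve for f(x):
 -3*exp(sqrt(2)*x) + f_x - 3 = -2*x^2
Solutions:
 f(x) = C1 - 2*x^3/3 + 3*x + 3*sqrt(2)*exp(sqrt(2)*x)/2


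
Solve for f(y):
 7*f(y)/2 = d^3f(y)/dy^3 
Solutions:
 f(y) = C3*exp(2^(2/3)*7^(1/3)*y/2) + (C1*sin(2^(2/3)*sqrt(3)*7^(1/3)*y/4) + C2*cos(2^(2/3)*sqrt(3)*7^(1/3)*y/4))*exp(-2^(2/3)*7^(1/3)*y/4)


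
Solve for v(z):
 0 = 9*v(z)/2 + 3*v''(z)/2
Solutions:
 v(z) = C1*sin(sqrt(3)*z) + C2*cos(sqrt(3)*z)


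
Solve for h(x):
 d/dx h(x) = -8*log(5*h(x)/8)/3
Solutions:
 -3*Integral(1/(-log(_y) - log(5) + 3*log(2)), (_y, h(x)))/8 = C1 - x


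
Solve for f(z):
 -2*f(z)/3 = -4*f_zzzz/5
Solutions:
 f(z) = C1*exp(-5^(1/4)*6^(3/4)*z/6) + C2*exp(5^(1/4)*6^(3/4)*z/6) + C3*sin(5^(1/4)*6^(3/4)*z/6) + C4*cos(5^(1/4)*6^(3/4)*z/6)


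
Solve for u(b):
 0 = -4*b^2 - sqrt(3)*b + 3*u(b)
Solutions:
 u(b) = b*(4*b + sqrt(3))/3


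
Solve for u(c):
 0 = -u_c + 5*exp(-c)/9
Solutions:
 u(c) = C1 - 5*exp(-c)/9


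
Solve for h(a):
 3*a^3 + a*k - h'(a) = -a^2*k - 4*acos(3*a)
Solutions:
 h(a) = C1 + 3*a^4/4 + a^3*k/3 + a^2*k/2 + 4*a*acos(3*a) - 4*sqrt(1 - 9*a^2)/3


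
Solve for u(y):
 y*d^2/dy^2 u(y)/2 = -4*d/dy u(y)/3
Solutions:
 u(y) = C1 + C2/y^(5/3)


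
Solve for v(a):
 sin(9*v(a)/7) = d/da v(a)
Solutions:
 -a + 7*log(cos(9*v(a)/7) - 1)/18 - 7*log(cos(9*v(a)/7) + 1)/18 = C1


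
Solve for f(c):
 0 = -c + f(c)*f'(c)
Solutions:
 f(c) = -sqrt(C1 + c^2)
 f(c) = sqrt(C1 + c^2)


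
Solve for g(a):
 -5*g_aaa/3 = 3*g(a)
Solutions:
 g(a) = C3*exp(-15^(2/3)*a/5) + (C1*sin(3*3^(1/6)*5^(2/3)*a/10) + C2*cos(3*3^(1/6)*5^(2/3)*a/10))*exp(15^(2/3)*a/10)


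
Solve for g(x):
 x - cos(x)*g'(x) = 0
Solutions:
 g(x) = C1 + Integral(x/cos(x), x)


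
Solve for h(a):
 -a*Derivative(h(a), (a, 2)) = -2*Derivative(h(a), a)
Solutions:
 h(a) = C1 + C2*a^3


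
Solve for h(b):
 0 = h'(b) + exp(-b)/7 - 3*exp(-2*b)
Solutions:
 h(b) = C1 + exp(-b)/7 - 3*exp(-2*b)/2


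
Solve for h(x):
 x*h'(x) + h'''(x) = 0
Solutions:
 h(x) = C1 + Integral(C2*airyai(-x) + C3*airybi(-x), x)


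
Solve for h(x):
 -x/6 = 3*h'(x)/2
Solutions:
 h(x) = C1 - x^2/18


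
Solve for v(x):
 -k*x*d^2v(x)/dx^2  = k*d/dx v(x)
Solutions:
 v(x) = C1 + C2*log(x)


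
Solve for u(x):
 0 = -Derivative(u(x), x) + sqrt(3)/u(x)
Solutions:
 u(x) = -sqrt(C1 + 2*sqrt(3)*x)
 u(x) = sqrt(C1 + 2*sqrt(3)*x)


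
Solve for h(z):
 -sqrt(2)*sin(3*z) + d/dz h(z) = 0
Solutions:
 h(z) = C1 - sqrt(2)*cos(3*z)/3


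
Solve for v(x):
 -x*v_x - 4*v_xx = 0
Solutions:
 v(x) = C1 + C2*erf(sqrt(2)*x/4)


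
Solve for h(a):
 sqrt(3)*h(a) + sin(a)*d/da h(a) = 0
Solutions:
 h(a) = C1*(cos(a) + 1)^(sqrt(3)/2)/(cos(a) - 1)^(sqrt(3)/2)


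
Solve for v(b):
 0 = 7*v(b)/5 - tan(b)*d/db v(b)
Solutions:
 v(b) = C1*sin(b)^(7/5)


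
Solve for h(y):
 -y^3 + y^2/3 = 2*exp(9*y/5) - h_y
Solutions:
 h(y) = C1 + y^4/4 - y^3/9 + 10*exp(9*y/5)/9


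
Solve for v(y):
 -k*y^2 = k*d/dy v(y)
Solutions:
 v(y) = C1 - y^3/3


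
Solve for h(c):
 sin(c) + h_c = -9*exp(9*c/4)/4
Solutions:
 h(c) = C1 - exp(c)^(9/4) + cos(c)


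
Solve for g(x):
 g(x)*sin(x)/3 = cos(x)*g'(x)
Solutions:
 g(x) = C1/cos(x)^(1/3)


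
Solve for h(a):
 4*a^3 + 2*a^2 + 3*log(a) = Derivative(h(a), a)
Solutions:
 h(a) = C1 + a^4 + 2*a^3/3 + 3*a*log(a) - 3*a


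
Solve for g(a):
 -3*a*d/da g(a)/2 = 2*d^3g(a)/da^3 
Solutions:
 g(a) = C1 + Integral(C2*airyai(-6^(1/3)*a/2) + C3*airybi(-6^(1/3)*a/2), a)


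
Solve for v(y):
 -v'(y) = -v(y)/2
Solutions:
 v(y) = C1*exp(y/2)


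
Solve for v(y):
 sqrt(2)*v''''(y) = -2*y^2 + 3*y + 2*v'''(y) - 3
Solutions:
 v(y) = C1 + C2*y + C3*y^2 + C4*exp(sqrt(2)*y) + y^5/60 + y^4*(-3 + 2*sqrt(2))/48 + y^3*(10 - 3*sqrt(2))/24


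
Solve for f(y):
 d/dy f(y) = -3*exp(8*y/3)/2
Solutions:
 f(y) = C1 - 9*exp(8*y/3)/16


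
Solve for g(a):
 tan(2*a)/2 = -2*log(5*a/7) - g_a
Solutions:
 g(a) = C1 - 2*a*log(a) - 2*a*log(5) + 2*a + 2*a*log(7) + log(cos(2*a))/4


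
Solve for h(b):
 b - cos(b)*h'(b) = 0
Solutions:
 h(b) = C1 + Integral(b/cos(b), b)


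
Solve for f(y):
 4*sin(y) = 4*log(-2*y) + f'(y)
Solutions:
 f(y) = C1 - 4*y*log(-y) - 4*y*log(2) + 4*y - 4*cos(y)


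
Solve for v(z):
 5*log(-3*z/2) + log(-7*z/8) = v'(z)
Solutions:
 v(z) = C1 + 6*z*log(-z) + z*(-6 - 8*log(2) + log(1701))


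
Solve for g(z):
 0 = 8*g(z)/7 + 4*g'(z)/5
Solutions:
 g(z) = C1*exp(-10*z/7)


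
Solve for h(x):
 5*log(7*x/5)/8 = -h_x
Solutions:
 h(x) = C1 - 5*x*log(x)/8 - 5*x*log(7)/8 + 5*x/8 + 5*x*log(5)/8


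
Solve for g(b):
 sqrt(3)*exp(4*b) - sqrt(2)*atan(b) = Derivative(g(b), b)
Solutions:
 g(b) = C1 - sqrt(2)*(b*atan(b) - log(b^2 + 1)/2) + sqrt(3)*exp(4*b)/4


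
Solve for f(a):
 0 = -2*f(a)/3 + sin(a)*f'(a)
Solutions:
 f(a) = C1*(cos(a) - 1)^(1/3)/(cos(a) + 1)^(1/3)


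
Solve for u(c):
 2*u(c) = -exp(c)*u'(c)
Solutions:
 u(c) = C1*exp(2*exp(-c))


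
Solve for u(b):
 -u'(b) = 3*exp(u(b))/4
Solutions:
 u(b) = log(1/(C1 + 3*b)) + 2*log(2)


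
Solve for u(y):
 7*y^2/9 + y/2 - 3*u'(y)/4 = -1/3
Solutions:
 u(y) = C1 + 28*y^3/81 + y^2/3 + 4*y/9


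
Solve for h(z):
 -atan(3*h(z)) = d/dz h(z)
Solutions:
 Integral(1/atan(3*_y), (_y, h(z))) = C1 - z


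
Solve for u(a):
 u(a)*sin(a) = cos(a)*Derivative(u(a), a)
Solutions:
 u(a) = C1/cos(a)


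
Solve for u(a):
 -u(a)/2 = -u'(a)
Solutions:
 u(a) = C1*exp(a/2)


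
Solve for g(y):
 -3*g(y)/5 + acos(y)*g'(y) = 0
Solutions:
 g(y) = C1*exp(3*Integral(1/acos(y), y)/5)


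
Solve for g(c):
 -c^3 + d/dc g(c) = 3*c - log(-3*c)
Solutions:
 g(c) = C1 + c^4/4 + 3*c^2/2 - c*log(-c) + c*(1 - log(3))


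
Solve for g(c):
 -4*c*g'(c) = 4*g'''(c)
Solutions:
 g(c) = C1 + Integral(C2*airyai(-c) + C3*airybi(-c), c)


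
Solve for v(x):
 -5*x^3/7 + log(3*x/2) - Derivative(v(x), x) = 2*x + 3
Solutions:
 v(x) = C1 - 5*x^4/28 - x^2 + x*log(x) - 4*x + x*log(3/2)


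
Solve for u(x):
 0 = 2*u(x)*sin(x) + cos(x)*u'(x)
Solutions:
 u(x) = C1*cos(x)^2


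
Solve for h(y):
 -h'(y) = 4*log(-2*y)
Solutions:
 h(y) = C1 - 4*y*log(-y) + 4*y*(1 - log(2))


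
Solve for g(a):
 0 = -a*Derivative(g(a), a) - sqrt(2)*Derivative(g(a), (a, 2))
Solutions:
 g(a) = C1 + C2*erf(2^(1/4)*a/2)


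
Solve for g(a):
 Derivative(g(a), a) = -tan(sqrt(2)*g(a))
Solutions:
 g(a) = sqrt(2)*(pi - asin(C1*exp(-sqrt(2)*a)))/2
 g(a) = sqrt(2)*asin(C1*exp(-sqrt(2)*a))/2


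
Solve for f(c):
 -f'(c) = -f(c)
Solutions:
 f(c) = C1*exp(c)


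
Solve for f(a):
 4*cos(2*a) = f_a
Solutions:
 f(a) = C1 + 2*sin(2*a)


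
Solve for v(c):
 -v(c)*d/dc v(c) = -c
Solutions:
 v(c) = -sqrt(C1 + c^2)
 v(c) = sqrt(C1 + c^2)


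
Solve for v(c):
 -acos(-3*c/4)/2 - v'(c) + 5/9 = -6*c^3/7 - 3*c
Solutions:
 v(c) = C1 + 3*c^4/14 + 3*c^2/2 - c*acos(-3*c/4)/2 + 5*c/9 - sqrt(16 - 9*c^2)/6


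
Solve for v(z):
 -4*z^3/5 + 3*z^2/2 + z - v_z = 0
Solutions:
 v(z) = C1 - z^4/5 + z^3/2 + z^2/2


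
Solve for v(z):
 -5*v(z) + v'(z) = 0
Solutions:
 v(z) = C1*exp(5*z)


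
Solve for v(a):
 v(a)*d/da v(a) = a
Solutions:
 v(a) = -sqrt(C1 + a^2)
 v(a) = sqrt(C1 + a^2)


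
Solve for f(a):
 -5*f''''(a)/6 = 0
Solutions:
 f(a) = C1 + C2*a + C3*a^2 + C4*a^3


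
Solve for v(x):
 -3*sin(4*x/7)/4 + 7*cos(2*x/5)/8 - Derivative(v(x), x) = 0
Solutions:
 v(x) = C1 + 35*sin(2*x/5)/16 + 21*cos(4*x/7)/16


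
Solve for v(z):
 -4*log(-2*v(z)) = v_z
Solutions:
 Integral(1/(log(-_y) + log(2)), (_y, v(z)))/4 = C1 - z


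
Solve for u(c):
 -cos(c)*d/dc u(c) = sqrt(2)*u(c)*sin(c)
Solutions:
 u(c) = C1*cos(c)^(sqrt(2))


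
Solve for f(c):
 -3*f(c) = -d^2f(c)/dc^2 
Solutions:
 f(c) = C1*exp(-sqrt(3)*c) + C2*exp(sqrt(3)*c)


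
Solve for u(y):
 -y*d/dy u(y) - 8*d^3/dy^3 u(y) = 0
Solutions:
 u(y) = C1 + Integral(C2*airyai(-y/2) + C3*airybi(-y/2), y)


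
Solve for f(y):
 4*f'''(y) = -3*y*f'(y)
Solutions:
 f(y) = C1 + Integral(C2*airyai(-6^(1/3)*y/2) + C3*airybi(-6^(1/3)*y/2), y)


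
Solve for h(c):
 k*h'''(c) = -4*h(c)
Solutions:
 h(c) = C1*exp(2^(2/3)*c*(-1/k)^(1/3)) + C2*exp(2^(2/3)*c*(-1/k)^(1/3)*(-1 + sqrt(3)*I)/2) + C3*exp(-2^(2/3)*c*(-1/k)^(1/3)*(1 + sqrt(3)*I)/2)


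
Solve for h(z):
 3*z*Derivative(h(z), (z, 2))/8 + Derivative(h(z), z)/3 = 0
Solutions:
 h(z) = C1 + C2*z^(1/9)


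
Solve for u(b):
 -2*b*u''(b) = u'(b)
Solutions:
 u(b) = C1 + C2*sqrt(b)


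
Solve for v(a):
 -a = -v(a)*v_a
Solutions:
 v(a) = -sqrt(C1 + a^2)
 v(a) = sqrt(C1 + a^2)


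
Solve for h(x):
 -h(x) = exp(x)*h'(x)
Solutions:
 h(x) = C1*exp(exp(-x))


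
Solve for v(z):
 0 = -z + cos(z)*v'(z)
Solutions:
 v(z) = C1 + Integral(z/cos(z), z)


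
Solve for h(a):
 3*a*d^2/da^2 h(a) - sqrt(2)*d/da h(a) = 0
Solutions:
 h(a) = C1 + C2*a^(sqrt(2)/3 + 1)


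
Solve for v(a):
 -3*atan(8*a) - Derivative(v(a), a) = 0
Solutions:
 v(a) = C1 - 3*a*atan(8*a) + 3*log(64*a^2 + 1)/16


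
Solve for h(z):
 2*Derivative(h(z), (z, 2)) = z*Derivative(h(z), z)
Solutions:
 h(z) = C1 + C2*erfi(z/2)


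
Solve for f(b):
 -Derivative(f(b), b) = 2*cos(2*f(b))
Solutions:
 f(b) = -asin((C1 + exp(8*b))/(C1 - exp(8*b)))/2 + pi/2
 f(b) = asin((C1 + exp(8*b))/(C1 - exp(8*b)))/2


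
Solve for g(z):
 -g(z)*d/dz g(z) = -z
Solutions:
 g(z) = -sqrt(C1 + z^2)
 g(z) = sqrt(C1 + z^2)


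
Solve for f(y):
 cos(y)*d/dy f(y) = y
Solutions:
 f(y) = C1 + Integral(y/cos(y), y)


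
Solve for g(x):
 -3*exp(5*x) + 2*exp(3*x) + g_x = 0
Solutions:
 g(x) = C1 + 3*exp(5*x)/5 - 2*exp(3*x)/3


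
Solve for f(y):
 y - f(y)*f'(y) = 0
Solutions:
 f(y) = -sqrt(C1 + y^2)
 f(y) = sqrt(C1 + y^2)


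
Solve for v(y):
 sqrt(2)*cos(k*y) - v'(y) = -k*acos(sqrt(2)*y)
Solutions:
 v(y) = C1 + k*(y*acos(sqrt(2)*y) - sqrt(2)*sqrt(1 - 2*y^2)/2) + sqrt(2)*Piecewise((sin(k*y)/k, Ne(k, 0)), (y, True))


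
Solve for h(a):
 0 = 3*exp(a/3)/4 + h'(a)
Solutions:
 h(a) = C1 - 9*exp(a/3)/4


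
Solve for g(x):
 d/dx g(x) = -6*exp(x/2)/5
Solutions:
 g(x) = C1 - 12*exp(x/2)/5


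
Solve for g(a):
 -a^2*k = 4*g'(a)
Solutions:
 g(a) = C1 - a^3*k/12


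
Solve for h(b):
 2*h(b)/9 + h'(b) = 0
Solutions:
 h(b) = C1*exp(-2*b/9)


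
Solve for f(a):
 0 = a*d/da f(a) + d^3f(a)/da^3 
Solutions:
 f(a) = C1 + Integral(C2*airyai(-a) + C3*airybi(-a), a)


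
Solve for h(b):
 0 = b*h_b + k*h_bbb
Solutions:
 h(b) = C1 + Integral(C2*airyai(b*(-1/k)^(1/3)) + C3*airybi(b*(-1/k)^(1/3)), b)


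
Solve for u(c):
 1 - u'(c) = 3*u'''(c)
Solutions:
 u(c) = C1 + C2*sin(sqrt(3)*c/3) + C3*cos(sqrt(3)*c/3) + c


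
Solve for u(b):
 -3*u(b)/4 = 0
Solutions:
 u(b) = 0


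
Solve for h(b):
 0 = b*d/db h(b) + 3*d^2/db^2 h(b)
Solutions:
 h(b) = C1 + C2*erf(sqrt(6)*b/6)


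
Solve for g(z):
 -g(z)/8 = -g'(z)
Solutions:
 g(z) = C1*exp(z/8)


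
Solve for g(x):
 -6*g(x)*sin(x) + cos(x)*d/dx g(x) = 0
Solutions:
 g(x) = C1/cos(x)^6


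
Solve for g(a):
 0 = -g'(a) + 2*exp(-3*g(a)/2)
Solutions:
 g(a) = 2*log(C1 + 3*a)/3
 g(a) = 2*log((-1 - sqrt(3)*I)*(C1 + 3*a)^(1/3)/2)
 g(a) = 2*log((-1 + sqrt(3)*I)*(C1 + 3*a)^(1/3)/2)


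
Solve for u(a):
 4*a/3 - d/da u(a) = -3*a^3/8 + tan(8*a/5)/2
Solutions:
 u(a) = C1 + 3*a^4/32 + 2*a^2/3 + 5*log(cos(8*a/5))/16


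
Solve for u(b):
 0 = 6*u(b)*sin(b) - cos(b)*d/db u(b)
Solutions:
 u(b) = C1/cos(b)^6


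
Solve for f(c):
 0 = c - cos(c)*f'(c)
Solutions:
 f(c) = C1 + Integral(c/cos(c), c)


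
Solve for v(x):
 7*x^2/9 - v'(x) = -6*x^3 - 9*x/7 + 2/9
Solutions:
 v(x) = C1 + 3*x^4/2 + 7*x^3/27 + 9*x^2/14 - 2*x/9


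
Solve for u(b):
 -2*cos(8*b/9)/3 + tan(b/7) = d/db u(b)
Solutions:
 u(b) = C1 - 7*log(cos(b/7)) - 3*sin(8*b/9)/4


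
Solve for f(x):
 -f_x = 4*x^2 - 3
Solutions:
 f(x) = C1 - 4*x^3/3 + 3*x


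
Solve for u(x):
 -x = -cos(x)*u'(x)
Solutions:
 u(x) = C1 + Integral(x/cos(x), x)


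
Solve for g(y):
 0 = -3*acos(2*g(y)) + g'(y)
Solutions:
 Integral(1/acos(2*_y), (_y, g(y))) = C1 + 3*y


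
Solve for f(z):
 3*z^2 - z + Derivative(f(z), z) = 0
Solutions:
 f(z) = C1 - z^3 + z^2/2


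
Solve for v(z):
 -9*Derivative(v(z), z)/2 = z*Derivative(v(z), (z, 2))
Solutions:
 v(z) = C1 + C2/z^(7/2)


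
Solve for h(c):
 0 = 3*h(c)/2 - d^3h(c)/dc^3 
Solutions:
 h(c) = C3*exp(2^(2/3)*3^(1/3)*c/2) + (C1*sin(2^(2/3)*3^(5/6)*c/4) + C2*cos(2^(2/3)*3^(5/6)*c/4))*exp(-2^(2/3)*3^(1/3)*c/4)


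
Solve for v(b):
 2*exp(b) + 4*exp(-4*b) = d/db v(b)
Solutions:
 v(b) = C1 + 2*exp(b) - exp(-4*b)


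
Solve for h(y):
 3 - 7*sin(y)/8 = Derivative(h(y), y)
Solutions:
 h(y) = C1 + 3*y + 7*cos(y)/8


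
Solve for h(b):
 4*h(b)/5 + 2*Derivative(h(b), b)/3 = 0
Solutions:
 h(b) = C1*exp(-6*b/5)


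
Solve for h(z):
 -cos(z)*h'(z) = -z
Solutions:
 h(z) = C1 + Integral(z/cos(z), z)


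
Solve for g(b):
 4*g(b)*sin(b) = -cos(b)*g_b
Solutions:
 g(b) = C1*cos(b)^4


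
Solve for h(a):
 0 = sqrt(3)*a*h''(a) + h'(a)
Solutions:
 h(a) = C1 + C2*a^(1 - sqrt(3)/3)


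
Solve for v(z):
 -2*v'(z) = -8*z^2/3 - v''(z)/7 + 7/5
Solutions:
 v(z) = C1 + C2*exp(14*z) + 4*z^3/9 + 2*z^2/21 - 1009*z/1470


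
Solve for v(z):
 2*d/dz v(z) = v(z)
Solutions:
 v(z) = C1*exp(z/2)


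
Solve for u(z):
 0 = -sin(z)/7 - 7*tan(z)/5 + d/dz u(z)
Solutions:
 u(z) = C1 - 7*log(cos(z))/5 - cos(z)/7


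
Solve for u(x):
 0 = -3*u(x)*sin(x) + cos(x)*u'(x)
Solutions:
 u(x) = C1/cos(x)^3


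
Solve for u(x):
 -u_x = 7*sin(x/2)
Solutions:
 u(x) = C1 + 14*cos(x/2)


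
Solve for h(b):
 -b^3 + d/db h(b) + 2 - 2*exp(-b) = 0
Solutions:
 h(b) = C1 + b^4/4 - 2*b - 2*exp(-b)


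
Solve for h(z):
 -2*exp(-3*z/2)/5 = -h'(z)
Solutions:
 h(z) = C1 - 4*exp(-3*z/2)/15


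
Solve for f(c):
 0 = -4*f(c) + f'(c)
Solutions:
 f(c) = C1*exp(4*c)


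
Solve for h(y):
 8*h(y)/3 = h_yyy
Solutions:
 h(y) = C3*exp(2*3^(2/3)*y/3) + (C1*sin(3^(1/6)*y) + C2*cos(3^(1/6)*y))*exp(-3^(2/3)*y/3)


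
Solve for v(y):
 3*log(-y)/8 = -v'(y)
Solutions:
 v(y) = C1 - 3*y*log(-y)/8 + 3*y/8


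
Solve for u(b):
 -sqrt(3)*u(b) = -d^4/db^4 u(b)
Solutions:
 u(b) = C1*exp(-3^(1/8)*b) + C2*exp(3^(1/8)*b) + C3*sin(3^(1/8)*b) + C4*cos(3^(1/8)*b)


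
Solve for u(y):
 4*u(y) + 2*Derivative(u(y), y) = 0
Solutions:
 u(y) = C1*exp(-2*y)


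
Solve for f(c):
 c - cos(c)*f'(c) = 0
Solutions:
 f(c) = C1 + Integral(c/cos(c), c)


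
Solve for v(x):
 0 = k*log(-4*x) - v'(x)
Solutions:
 v(x) = C1 + k*x*log(-x) + k*x*(-1 + 2*log(2))


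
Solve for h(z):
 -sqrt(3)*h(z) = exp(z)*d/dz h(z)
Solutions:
 h(z) = C1*exp(sqrt(3)*exp(-z))


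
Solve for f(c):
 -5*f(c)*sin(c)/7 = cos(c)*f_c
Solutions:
 f(c) = C1*cos(c)^(5/7)


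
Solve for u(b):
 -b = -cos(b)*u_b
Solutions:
 u(b) = C1 + Integral(b/cos(b), b)


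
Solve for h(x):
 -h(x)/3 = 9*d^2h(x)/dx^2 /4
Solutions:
 h(x) = C1*sin(2*sqrt(3)*x/9) + C2*cos(2*sqrt(3)*x/9)


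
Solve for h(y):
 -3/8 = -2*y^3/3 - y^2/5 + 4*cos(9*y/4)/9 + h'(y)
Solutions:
 h(y) = C1 + y^4/6 + y^3/15 - 3*y/8 - 16*sin(9*y/4)/81


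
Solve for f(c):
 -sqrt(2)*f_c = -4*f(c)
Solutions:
 f(c) = C1*exp(2*sqrt(2)*c)


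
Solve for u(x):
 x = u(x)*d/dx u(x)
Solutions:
 u(x) = -sqrt(C1 + x^2)
 u(x) = sqrt(C1 + x^2)


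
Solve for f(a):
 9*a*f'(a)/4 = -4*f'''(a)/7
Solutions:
 f(a) = C1 + Integral(C2*airyai(-2^(2/3)*63^(1/3)*a/4) + C3*airybi(-2^(2/3)*63^(1/3)*a/4), a)


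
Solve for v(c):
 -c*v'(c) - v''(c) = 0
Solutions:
 v(c) = C1 + C2*erf(sqrt(2)*c/2)


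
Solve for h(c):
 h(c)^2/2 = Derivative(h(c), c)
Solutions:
 h(c) = -2/(C1 + c)


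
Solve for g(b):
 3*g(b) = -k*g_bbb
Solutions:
 g(b) = C1*exp(3^(1/3)*b*(-1/k)^(1/3)) + C2*exp(b*(-1/k)^(1/3)*(-3^(1/3) + 3^(5/6)*I)/2) + C3*exp(-b*(-1/k)^(1/3)*(3^(1/3) + 3^(5/6)*I)/2)


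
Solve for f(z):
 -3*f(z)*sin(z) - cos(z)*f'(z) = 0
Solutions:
 f(z) = C1*cos(z)^3


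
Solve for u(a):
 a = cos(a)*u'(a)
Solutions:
 u(a) = C1 + Integral(a/cos(a), a)


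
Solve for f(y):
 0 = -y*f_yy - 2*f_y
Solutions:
 f(y) = C1 + C2/y


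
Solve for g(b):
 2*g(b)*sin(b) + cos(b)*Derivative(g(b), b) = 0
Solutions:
 g(b) = C1*cos(b)^2


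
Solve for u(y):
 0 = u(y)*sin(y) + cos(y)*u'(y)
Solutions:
 u(y) = C1*cos(y)


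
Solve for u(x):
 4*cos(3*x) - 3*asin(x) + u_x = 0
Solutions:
 u(x) = C1 + 3*x*asin(x) + 3*sqrt(1 - x^2) - 4*sin(3*x)/3


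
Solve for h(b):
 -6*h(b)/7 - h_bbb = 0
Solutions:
 h(b) = C3*exp(-6^(1/3)*7^(2/3)*b/7) + (C1*sin(2^(1/3)*3^(5/6)*7^(2/3)*b/14) + C2*cos(2^(1/3)*3^(5/6)*7^(2/3)*b/14))*exp(6^(1/3)*7^(2/3)*b/14)


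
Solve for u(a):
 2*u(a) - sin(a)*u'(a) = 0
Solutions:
 u(a) = C1*(cos(a) - 1)/(cos(a) + 1)


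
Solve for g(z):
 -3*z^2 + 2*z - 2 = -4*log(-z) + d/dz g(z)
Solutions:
 g(z) = C1 - z^3 + z^2 + 4*z*log(-z) - 6*z


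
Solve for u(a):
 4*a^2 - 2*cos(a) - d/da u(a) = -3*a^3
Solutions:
 u(a) = C1 + 3*a^4/4 + 4*a^3/3 - 2*sin(a)


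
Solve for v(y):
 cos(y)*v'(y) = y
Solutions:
 v(y) = C1 + Integral(y/cos(y), y)


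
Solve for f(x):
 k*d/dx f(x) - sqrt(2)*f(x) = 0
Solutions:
 f(x) = C1*exp(sqrt(2)*x/k)


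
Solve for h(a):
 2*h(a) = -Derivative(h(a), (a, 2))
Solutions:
 h(a) = C1*sin(sqrt(2)*a) + C2*cos(sqrt(2)*a)


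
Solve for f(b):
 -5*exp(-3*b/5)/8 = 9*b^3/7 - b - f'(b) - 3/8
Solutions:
 f(b) = C1 + 9*b^4/28 - b^2/2 - 3*b/8 - 25*exp(-3*b/5)/24


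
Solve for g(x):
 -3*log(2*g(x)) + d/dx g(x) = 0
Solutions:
 -Integral(1/(log(_y) + log(2)), (_y, g(x)))/3 = C1 - x


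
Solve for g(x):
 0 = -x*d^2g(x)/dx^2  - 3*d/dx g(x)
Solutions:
 g(x) = C1 + C2/x^2


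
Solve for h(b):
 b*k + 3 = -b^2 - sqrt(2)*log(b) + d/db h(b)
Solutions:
 h(b) = C1 + b^3/3 + b^2*k/2 + sqrt(2)*b*log(b) - sqrt(2)*b + 3*b


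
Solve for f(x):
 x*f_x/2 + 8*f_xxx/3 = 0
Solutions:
 f(x) = C1 + Integral(C2*airyai(-2^(2/3)*3^(1/3)*x/4) + C3*airybi(-2^(2/3)*3^(1/3)*x/4), x)


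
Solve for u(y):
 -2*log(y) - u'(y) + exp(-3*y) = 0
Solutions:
 u(y) = C1 - 2*y*log(y) + 2*y - exp(-3*y)/3


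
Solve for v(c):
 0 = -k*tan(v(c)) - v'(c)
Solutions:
 v(c) = pi - asin(C1*exp(-c*k))
 v(c) = asin(C1*exp(-c*k))


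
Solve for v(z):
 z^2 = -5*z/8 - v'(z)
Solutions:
 v(z) = C1 - z^3/3 - 5*z^2/16


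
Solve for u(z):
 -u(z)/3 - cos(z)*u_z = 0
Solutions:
 u(z) = C1*(sin(z) - 1)^(1/6)/(sin(z) + 1)^(1/6)


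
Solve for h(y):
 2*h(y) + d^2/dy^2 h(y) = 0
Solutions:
 h(y) = C1*sin(sqrt(2)*y) + C2*cos(sqrt(2)*y)


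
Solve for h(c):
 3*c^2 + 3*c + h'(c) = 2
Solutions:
 h(c) = C1 - c^3 - 3*c^2/2 + 2*c


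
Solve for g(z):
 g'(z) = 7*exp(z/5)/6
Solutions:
 g(z) = C1 + 35*exp(z/5)/6


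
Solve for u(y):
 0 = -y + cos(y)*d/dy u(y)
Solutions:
 u(y) = C1 + Integral(y/cos(y), y)


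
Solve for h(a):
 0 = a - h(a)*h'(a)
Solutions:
 h(a) = -sqrt(C1 + a^2)
 h(a) = sqrt(C1 + a^2)


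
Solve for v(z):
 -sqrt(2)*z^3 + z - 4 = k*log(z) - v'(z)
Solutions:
 v(z) = C1 + k*z*log(z) - k*z + sqrt(2)*z^4/4 - z^2/2 + 4*z


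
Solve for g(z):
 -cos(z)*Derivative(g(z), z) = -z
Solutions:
 g(z) = C1 + Integral(z/cos(z), z)


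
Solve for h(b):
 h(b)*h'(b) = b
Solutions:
 h(b) = -sqrt(C1 + b^2)
 h(b) = sqrt(C1 + b^2)


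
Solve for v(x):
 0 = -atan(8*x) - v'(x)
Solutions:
 v(x) = C1 - x*atan(8*x) + log(64*x^2 + 1)/16


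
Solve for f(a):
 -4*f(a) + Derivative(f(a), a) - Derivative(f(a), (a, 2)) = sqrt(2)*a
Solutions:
 f(a) = -sqrt(2)*a/4 + (C1*sin(sqrt(15)*a/2) + C2*cos(sqrt(15)*a/2))*exp(a/2) - sqrt(2)/16


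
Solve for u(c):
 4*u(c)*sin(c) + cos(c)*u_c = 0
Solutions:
 u(c) = C1*cos(c)^4


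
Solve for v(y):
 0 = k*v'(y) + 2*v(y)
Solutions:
 v(y) = C1*exp(-2*y/k)


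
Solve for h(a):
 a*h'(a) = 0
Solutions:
 h(a) = C1


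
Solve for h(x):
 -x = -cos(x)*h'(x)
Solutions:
 h(x) = C1 + Integral(x/cos(x), x)


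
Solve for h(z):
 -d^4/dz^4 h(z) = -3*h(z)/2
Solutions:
 h(z) = C1*exp(-2^(3/4)*3^(1/4)*z/2) + C2*exp(2^(3/4)*3^(1/4)*z/2) + C3*sin(2^(3/4)*3^(1/4)*z/2) + C4*cos(2^(3/4)*3^(1/4)*z/2)


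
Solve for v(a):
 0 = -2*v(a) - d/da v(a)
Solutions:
 v(a) = C1*exp(-2*a)


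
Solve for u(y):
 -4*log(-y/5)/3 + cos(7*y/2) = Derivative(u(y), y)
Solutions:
 u(y) = C1 - 4*y*log(-y)/3 + 4*y/3 + 4*y*log(5)/3 + 2*sin(7*y/2)/7


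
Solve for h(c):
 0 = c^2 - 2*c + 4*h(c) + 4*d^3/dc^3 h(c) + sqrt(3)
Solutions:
 h(c) = C3*exp(-c) - c^2/4 + c/2 + (C1*sin(sqrt(3)*c/2) + C2*cos(sqrt(3)*c/2))*exp(c/2) - sqrt(3)/4


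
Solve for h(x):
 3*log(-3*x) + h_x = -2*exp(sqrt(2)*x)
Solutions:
 h(x) = C1 - 3*x*log(-x) + 3*x*(1 - log(3)) - sqrt(2)*exp(sqrt(2)*x)


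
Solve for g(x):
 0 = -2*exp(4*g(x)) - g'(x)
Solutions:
 g(x) = log(-I*(1/(C1 + 8*x))^(1/4))
 g(x) = log(I*(1/(C1 + 8*x))^(1/4))
 g(x) = log(-(1/(C1 + 8*x))^(1/4))
 g(x) = log(1/(C1 + 8*x))/4


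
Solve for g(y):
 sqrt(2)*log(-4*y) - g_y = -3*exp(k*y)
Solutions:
 g(y) = C1 + sqrt(2)*y*log(-y) + sqrt(2)*y*(-1 + 2*log(2)) + Piecewise((3*exp(k*y)/k, Ne(k, 0)), (3*y, True))


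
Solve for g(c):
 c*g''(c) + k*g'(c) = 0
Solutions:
 g(c) = C1 + c^(1 - re(k))*(C2*sin(log(c)*Abs(im(k))) + C3*cos(log(c)*im(k)))


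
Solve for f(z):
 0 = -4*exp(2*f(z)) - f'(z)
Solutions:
 f(z) = log(-sqrt(-1/(C1 - 4*z))) - log(2)/2
 f(z) = log(-1/(C1 - 4*z))/2 - log(2)/2


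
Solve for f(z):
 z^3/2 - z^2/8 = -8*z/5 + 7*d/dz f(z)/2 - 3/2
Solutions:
 f(z) = C1 + z^4/28 - z^3/84 + 8*z^2/35 + 3*z/7


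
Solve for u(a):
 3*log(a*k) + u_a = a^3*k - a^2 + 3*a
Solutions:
 u(a) = C1 + a^4*k/4 - a^3/3 + 3*a^2/2 - 3*a*log(a*k) + 3*a


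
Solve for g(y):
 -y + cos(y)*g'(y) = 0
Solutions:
 g(y) = C1 + Integral(y/cos(y), y)


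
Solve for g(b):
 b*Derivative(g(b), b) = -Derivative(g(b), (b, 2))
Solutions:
 g(b) = C1 + C2*erf(sqrt(2)*b/2)


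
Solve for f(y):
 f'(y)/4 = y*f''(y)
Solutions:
 f(y) = C1 + C2*y^(5/4)


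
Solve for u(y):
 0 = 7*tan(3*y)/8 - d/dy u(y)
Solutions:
 u(y) = C1 - 7*log(cos(3*y))/24


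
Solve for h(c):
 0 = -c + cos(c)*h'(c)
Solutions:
 h(c) = C1 + Integral(c/cos(c), c)


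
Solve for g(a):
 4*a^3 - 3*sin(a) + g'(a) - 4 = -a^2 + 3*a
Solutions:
 g(a) = C1 - a^4 - a^3/3 + 3*a^2/2 + 4*a - 3*cos(a)


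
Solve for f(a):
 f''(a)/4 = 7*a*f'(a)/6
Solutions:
 f(a) = C1 + C2*erfi(sqrt(21)*a/3)


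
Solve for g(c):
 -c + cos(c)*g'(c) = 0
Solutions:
 g(c) = C1 + Integral(c/cos(c), c)


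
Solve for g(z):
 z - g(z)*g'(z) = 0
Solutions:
 g(z) = -sqrt(C1 + z^2)
 g(z) = sqrt(C1 + z^2)


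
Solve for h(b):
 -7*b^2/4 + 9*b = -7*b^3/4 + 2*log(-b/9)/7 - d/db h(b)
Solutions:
 h(b) = C1 - 7*b^4/16 + 7*b^3/12 - 9*b^2/2 + 2*b*log(-b)/7 + 2*b*(-2*log(3) - 1)/7


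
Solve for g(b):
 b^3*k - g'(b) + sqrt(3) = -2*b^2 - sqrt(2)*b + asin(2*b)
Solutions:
 g(b) = C1 + b^4*k/4 + 2*b^3/3 + sqrt(2)*b^2/2 - b*asin(2*b) + sqrt(3)*b - sqrt(1 - 4*b^2)/2


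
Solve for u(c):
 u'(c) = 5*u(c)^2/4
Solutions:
 u(c) = -4/(C1 + 5*c)


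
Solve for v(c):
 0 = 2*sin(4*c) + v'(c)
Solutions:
 v(c) = C1 + cos(4*c)/2


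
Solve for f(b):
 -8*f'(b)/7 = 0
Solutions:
 f(b) = C1


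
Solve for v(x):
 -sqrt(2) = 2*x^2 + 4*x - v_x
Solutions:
 v(x) = C1 + 2*x^3/3 + 2*x^2 + sqrt(2)*x


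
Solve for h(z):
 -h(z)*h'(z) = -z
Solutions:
 h(z) = -sqrt(C1 + z^2)
 h(z) = sqrt(C1 + z^2)


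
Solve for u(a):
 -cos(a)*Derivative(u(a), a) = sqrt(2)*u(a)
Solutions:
 u(a) = C1*(sin(a) - 1)^(sqrt(2)/2)/(sin(a) + 1)^(sqrt(2)/2)


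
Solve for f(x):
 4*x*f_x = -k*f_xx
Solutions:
 f(x) = C1 + C2*sqrt(k)*erf(sqrt(2)*x*sqrt(1/k))


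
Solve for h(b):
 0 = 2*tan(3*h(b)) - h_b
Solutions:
 h(b) = -asin(C1*exp(6*b))/3 + pi/3
 h(b) = asin(C1*exp(6*b))/3


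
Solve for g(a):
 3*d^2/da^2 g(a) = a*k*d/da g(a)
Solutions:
 g(a) = Piecewise((-sqrt(6)*sqrt(pi)*C1*erf(sqrt(6)*a*sqrt(-k)/6)/(2*sqrt(-k)) - C2, (k > 0) | (k < 0)), (-C1*a - C2, True))


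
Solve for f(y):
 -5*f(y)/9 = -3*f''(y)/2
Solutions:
 f(y) = C1*exp(-sqrt(30)*y/9) + C2*exp(sqrt(30)*y/9)


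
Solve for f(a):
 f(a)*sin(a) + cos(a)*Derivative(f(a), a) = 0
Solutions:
 f(a) = C1*cos(a)


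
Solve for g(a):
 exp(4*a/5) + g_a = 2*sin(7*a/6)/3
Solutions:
 g(a) = C1 - 5*exp(4*a/5)/4 - 4*cos(7*a/6)/7


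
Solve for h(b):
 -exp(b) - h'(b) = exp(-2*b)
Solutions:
 h(b) = C1 - exp(b) + exp(-2*b)/2


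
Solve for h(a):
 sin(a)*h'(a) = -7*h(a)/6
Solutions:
 h(a) = C1*(cos(a) + 1)^(7/12)/(cos(a) - 1)^(7/12)


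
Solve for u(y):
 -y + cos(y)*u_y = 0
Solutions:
 u(y) = C1 + Integral(y/cos(y), y)


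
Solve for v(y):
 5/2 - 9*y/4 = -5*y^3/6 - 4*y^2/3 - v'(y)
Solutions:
 v(y) = C1 - 5*y^4/24 - 4*y^3/9 + 9*y^2/8 - 5*y/2


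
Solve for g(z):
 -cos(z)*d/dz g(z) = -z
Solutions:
 g(z) = C1 + Integral(z/cos(z), z)


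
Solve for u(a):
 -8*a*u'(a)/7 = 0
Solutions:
 u(a) = C1


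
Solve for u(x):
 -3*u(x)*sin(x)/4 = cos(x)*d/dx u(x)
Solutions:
 u(x) = C1*cos(x)^(3/4)


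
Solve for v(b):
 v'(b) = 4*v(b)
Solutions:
 v(b) = C1*exp(4*b)


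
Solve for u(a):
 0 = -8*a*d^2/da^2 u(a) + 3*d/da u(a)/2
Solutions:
 u(a) = C1 + C2*a^(19/16)


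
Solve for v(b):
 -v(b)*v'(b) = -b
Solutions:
 v(b) = -sqrt(C1 + b^2)
 v(b) = sqrt(C1 + b^2)


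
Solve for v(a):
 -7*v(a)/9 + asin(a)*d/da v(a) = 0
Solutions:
 v(a) = C1*exp(7*Integral(1/asin(a), a)/9)


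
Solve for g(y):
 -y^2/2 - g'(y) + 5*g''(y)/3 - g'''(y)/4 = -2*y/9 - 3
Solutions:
 g(y) = C1 + C2*exp(2*y/3) + C3*exp(6*y) - y^3/6 - 13*y^2/18 + 91*y/108


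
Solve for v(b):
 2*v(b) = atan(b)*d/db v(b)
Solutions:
 v(b) = C1*exp(2*Integral(1/atan(b), b))


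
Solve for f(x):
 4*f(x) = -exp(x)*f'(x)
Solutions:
 f(x) = C1*exp(4*exp(-x))


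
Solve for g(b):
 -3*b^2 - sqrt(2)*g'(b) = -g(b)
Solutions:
 g(b) = C1*exp(sqrt(2)*b/2) + 3*b^2 + 6*sqrt(2)*b + 12


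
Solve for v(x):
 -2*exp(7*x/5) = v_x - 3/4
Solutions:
 v(x) = C1 + 3*x/4 - 10*exp(7*x/5)/7


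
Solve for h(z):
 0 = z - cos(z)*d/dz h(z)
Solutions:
 h(z) = C1 + Integral(z/cos(z), z)


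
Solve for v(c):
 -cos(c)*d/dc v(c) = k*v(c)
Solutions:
 v(c) = C1*exp(k*(log(sin(c) - 1) - log(sin(c) + 1))/2)


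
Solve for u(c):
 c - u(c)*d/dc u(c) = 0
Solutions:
 u(c) = -sqrt(C1 + c^2)
 u(c) = sqrt(C1 + c^2)


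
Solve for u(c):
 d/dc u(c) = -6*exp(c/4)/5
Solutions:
 u(c) = C1 - 24*exp(c/4)/5


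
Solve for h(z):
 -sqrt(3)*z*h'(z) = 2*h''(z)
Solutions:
 h(z) = C1 + C2*erf(3^(1/4)*z/2)


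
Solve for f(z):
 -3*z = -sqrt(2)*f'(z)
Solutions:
 f(z) = C1 + 3*sqrt(2)*z^2/4


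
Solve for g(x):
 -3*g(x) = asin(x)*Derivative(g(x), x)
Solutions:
 g(x) = C1*exp(-3*Integral(1/asin(x), x))


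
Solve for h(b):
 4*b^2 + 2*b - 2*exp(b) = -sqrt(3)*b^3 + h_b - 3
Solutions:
 h(b) = C1 + sqrt(3)*b^4/4 + 4*b^3/3 + b^2 + 3*b - 2*exp(b)


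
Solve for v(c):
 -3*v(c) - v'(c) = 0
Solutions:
 v(c) = C1*exp(-3*c)


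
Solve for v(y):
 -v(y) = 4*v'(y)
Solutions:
 v(y) = C1*exp(-y/4)


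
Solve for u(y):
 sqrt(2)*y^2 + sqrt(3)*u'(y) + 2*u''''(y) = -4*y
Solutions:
 u(y) = C1 + C4*exp(-2^(2/3)*3^(1/6)*y/2) - sqrt(6)*y^3/9 - 2*sqrt(3)*y^2/3 + (C2*sin(6^(2/3)*y/4) + C3*cos(6^(2/3)*y/4))*exp(2^(2/3)*3^(1/6)*y/4)


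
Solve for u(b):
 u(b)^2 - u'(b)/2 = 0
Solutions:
 u(b) = -1/(C1 + 2*b)


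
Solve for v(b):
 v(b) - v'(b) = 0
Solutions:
 v(b) = C1*exp(b)


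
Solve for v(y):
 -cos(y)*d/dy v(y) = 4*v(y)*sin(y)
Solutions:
 v(y) = C1*cos(y)^4


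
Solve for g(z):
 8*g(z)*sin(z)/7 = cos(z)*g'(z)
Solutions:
 g(z) = C1/cos(z)^(8/7)


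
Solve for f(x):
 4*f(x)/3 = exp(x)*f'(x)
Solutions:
 f(x) = C1*exp(-4*exp(-x)/3)


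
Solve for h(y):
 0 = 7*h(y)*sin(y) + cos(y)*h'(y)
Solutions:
 h(y) = C1*cos(y)^7


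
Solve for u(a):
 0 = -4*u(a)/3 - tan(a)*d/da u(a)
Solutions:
 u(a) = C1/sin(a)^(4/3)


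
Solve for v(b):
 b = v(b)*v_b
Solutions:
 v(b) = -sqrt(C1 + b^2)
 v(b) = sqrt(C1 + b^2)


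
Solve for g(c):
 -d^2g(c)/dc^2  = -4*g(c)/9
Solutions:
 g(c) = C1*exp(-2*c/3) + C2*exp(2*c/3)


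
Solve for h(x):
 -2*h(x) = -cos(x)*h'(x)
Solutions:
 h(x) = C1*(sin(x) + 1)/(sin(x) - 1)


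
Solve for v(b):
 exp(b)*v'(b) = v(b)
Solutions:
 v(b) = C1*exp(-exp(-b))


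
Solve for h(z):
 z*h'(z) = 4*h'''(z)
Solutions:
 h(z) = C1 + Integral(C2*airyai(2^(1/3)*z/2) + C3*airybi(2^(1/3)*z/2), z)


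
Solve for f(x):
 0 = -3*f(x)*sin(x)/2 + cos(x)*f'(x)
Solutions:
 f(x) = C1/cos(x)^(3/2)


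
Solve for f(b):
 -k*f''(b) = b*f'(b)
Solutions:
 f(b) = C1 + C2*sqrt(k)*erf(sqrt(2)*b*sqrt(1/k)/2)


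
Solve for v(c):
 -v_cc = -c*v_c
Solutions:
 v(c) = C1 + C2*erfi(sqrt(2)*c/2)


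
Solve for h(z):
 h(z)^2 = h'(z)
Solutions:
 h(z) = -1/(C1 + z)


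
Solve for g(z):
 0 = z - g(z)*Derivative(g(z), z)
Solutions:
 g(z) = -sqrt(C1 + z^2)
 g(z) = sqrt(C1 + z^2)


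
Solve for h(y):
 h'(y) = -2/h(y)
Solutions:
 h(y) = -sqrt(C1 - 4*y)
 h(y) = sqrt(C1 - 4*y)


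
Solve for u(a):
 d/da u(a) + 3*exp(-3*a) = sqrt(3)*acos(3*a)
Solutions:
 u(a) = C1 + sqrt(3)*a*acos(3*a) - sqrt(3)*sqrt(1 - 9*a^2)/3 + exp(-3*a)


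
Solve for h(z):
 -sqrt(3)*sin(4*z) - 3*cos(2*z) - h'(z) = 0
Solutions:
 h(z) = C1 - 3*sin(2*z)/2 + sqrt(3)*cos(4*z)/4


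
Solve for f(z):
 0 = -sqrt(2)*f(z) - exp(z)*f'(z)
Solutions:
 f(z) = C1*exp(sqrt(2)*exp(-z))


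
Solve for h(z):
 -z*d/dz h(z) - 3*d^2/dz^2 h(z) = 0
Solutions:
 h(z) = C1 + C2*erf(sqrt(6)*z/6)


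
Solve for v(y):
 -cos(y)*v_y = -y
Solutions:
 v(y) = C1 + Integral(y/cos(y), y)


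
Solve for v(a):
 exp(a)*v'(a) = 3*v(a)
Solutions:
 v(a) = C1*exp(-3*exp(-a))


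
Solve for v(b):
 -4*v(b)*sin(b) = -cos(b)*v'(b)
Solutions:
 v(b) = C1/cos(b)^4


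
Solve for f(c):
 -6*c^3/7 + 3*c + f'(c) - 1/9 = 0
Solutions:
 f(c) = C1 + 3*c^4/14 - 3*c^2/2 + c/9


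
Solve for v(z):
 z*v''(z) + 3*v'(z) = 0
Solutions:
 v(z) = C1 + C2/z^2


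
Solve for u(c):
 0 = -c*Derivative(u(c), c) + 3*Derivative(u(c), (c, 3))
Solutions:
 u(c) = C1 + Integral(C2*airyai(3^(2/3)*c/3) + C3*airybi(3^(2/3)*c/3), c)


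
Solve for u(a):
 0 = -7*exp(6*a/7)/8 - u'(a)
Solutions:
 u(a) = C1 - 49*exp(6*a/7)/48


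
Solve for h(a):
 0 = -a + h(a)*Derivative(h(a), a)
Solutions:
 h(a) = -sqrt(C1 + a^2)
 h(a) = sqrt(C1 + a^2)


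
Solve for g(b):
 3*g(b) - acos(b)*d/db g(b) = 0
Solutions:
 g(b) = C1*exp(3*Integral(1/acos(b), b))


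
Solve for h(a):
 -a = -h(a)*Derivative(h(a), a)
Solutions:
 h(a) = -sqrt(C1 + a^2)
 h(a) = sqrt(C1 + a^2)


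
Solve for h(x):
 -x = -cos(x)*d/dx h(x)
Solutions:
 h(x) = C1 + Integral(x/cos(x), x)


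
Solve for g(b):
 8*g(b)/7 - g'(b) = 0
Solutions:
 g(b) = C1*exp(8*b/7)


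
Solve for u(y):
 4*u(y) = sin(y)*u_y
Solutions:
 u(y) = C1*(cos(y)^2 - 2*cos(y) + 1)/(cos(y)^2 + 2*cos(y) + 1)


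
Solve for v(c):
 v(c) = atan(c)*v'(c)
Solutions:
 v(c) = C1*exp(Integral(1/atan(c), c))


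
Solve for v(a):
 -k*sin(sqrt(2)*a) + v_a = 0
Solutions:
 v(a) = C1 - sqrt(2)*k*cos(sqrt(2)*a)/2


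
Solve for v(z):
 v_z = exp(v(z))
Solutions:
 v(z) = log(-1/(C1 + z))


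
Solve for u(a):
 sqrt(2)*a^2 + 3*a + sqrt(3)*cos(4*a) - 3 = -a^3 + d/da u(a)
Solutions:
 u(a) = C1 + a^4/4 + sqrt(2)*a^3/3 + 3*a^2/2 - 3*a + sqrt(3)*sin(4*a)/4


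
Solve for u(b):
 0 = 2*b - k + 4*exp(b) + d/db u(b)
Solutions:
 u(b) = C1 - b^2 + b*k - 4*exp(b)


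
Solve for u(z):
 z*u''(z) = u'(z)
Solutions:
 u(z) = C1 + C2*z^2


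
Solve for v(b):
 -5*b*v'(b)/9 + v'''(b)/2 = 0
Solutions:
 v(b) = C1 + Integral(C2*airyai(30^(1/3)*b/3) + C3*airybi(30^(1/3)*b/3), b)


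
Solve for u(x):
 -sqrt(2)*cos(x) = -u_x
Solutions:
 u(x) = C1 + sqrt(2)*sin(x)


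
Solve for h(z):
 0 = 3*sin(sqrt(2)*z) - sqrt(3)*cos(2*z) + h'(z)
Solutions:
 h(z) = C1 + sqrt(3)*sin(2*z)/2 + 3*sqrt(2)*cos(sqrt(2)*z)/2


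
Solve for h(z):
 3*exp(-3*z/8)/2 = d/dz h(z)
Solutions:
 h(z) = C1 - 4*exp(-3*z/8)


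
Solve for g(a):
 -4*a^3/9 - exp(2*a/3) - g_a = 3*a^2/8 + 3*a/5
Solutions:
 g(a) = C1 - a^4/9 - a^3/8 - 3*a^2/10 - 3*exp(2*a/3)/2


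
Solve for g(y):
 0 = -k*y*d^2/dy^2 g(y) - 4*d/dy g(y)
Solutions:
 g(y) = C1 + y^(((re(k) - 4)*re(k) + im(k)^2)/(re(k)^2 + im(k)^2))*(C2*sin(4*log(y)*Abs(im(k))/(re(k)^2 + im(k)^2)) + C3*cos(4*log(y)*im(k)/(re(k)^2 + im(k)^2)))


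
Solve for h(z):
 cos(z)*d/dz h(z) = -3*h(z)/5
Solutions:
 h(z) = C1*(sin(z) - 1)^(3/10)/(sin(z) + 1)^(3/10)


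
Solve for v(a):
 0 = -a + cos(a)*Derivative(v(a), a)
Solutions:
 v(a) = C1 + Integral(a/cos(a), a)


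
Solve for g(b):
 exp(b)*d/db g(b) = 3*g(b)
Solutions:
 g(b) = C1*exp(-3*exp(-b))


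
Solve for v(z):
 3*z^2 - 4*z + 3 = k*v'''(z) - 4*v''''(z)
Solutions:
 v(z) = C1 + C2*z + C3*z^2 + C4*exp(k*z/4) + z^5/(20*k) + z^4*(-1/6 + 1/k)/k + z^3*(1/2 - 8/(3*k) + 16/k^2)/k


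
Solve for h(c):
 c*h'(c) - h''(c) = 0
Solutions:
 h(c) = C1 + C2*erfi(sqrt(2)*c/2)


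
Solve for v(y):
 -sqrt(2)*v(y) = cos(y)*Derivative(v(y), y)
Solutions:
 v(y) = C1*(sin(y) - 1)^(sqrt(2)/2)/(sin(y) + 1)^(sqrt(2)/2)


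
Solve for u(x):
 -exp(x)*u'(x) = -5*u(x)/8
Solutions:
 u(x) = C1*exp(-5*exp(-x)/8)


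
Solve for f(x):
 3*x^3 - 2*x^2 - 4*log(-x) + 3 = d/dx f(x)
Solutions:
 f(x) = C1 + 3*x^4/4 - 2*x^3/3 - 4*x*log(-x) + 7*x


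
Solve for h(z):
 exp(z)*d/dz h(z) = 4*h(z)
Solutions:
 h(z) = C1*exp(-4*exp(-z))


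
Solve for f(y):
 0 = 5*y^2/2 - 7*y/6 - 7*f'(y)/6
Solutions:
 f(y) = C1 + 5*y^3/7 - y^2/2


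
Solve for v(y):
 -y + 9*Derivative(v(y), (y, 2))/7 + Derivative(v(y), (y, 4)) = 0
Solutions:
 v(y) = C1 + C2*y + C3*sin(3*sqrt(7)*y/7) + C4*cos(3*sqrt(7)*y/7) + 7*y^3/54


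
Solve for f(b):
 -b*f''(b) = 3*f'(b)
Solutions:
 f(b) = C1 + C2/b^2
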